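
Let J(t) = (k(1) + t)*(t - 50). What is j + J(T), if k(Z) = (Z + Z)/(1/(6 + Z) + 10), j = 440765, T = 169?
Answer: 32723862/71 ≈ 4.6090e+5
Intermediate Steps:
k(Z) = 2*Z/(10 + 1/(6 + Z)) (k(Z) = (2*Z)/(10 + 1/(6 + Z)) = 2*Z/(10 + 1/(6 + Z)))
J(t) = (-50 + t)*(14/71 + t) (J(t) = (2*1*(6 + 1)/(61 + 10*1) + t)*(t - 50) = (2*1*7/(61 + 10) + t)*(-50 + t) = (2*1*7/71 + t)*(-50 + t) = (2*1*(1/71)*7 + t)*(-50 + t) = (14/71 + t)*(-50 + t) = (-50 + t)*(14/71 + t))
j + J(T) = 440765 + (-700/71 + 169**2 - 3536/71*169) = 440765 + (-700/71 + 28561 - 597584/71) = 440765 + 1429547/71 = 32723862/71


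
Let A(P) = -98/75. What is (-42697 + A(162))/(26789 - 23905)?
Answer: -31091/2100 ≈ -14.805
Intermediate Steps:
A(P) = -98/75 (A(P) = -98*1/75 = -98/75)
(-42697 + A(162))/(26789 - 23905) = (-42697 - 98/75)/(26789 - 23905) = -3202373/75/2884 = -3202373/75*1/2884 = -31091/2100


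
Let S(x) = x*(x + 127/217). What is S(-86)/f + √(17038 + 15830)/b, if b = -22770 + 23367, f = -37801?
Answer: -1594010/8202817 + 2*√913/199 ≈ 0.10935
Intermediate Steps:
S(x) = x*(127/217 + x) (S(x) = x*(x + 127*(1/217)) = x*(x + 127/217) = x*(127/217 + x))
b = 597
S(-86)/f + √(17038 + 15830)/b = ((1/217)*(-86)*(127 + 217*(-86)))/(-37801) + √(17038 + 15830)/597 = ((1/217)*(-86)*(127 - 18662))*(-1/37801) + √32868*(1/597) = ((1/217)*(-86)*(-18535))*(-1/37801) + (6*√913)*(1/597) = (1594010/217)*(-1/37801) + 2*√913/199 = -1594010/8202817 + 2*√913/199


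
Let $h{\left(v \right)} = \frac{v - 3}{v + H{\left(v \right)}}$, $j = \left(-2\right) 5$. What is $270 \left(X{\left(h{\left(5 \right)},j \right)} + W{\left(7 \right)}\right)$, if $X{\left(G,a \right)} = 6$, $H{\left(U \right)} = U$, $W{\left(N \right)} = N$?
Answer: $3510$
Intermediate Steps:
$j = -10$
$h{\left(v \right)} = \frac{-3 + v}{2 v}$ ($h{\left(v \right)} = \frac{v - 3}{v + v} = \frac{-3 + v}{2 v}$)
$270 \left(X{\left(h{\left(5 \right)},j \right)} + W{\left(7 \right)}\right) = 270 \left(6 + 7\right) = 270 \cdot 13 = 3510$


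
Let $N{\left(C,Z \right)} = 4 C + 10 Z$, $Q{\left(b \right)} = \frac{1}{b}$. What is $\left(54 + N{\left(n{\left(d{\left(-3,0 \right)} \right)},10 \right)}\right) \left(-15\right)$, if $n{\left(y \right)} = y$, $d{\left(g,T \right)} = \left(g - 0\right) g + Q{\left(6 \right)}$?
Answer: $-2860$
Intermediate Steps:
$d{\left(g,T \right)} = \frac{1}{6} + g^{2}$ ($d{\left(g,T \right)} = \left(g - 0\right) g + \frac{1}{6} = \left(g + 0\right) g + \frac{1}{6} = g g + \frac{1}{6} = g^{2} + \frac{1}{6} = \frac{1}{6} + g^{2}$)
$\left(54 + N{\left(n{\left(d{\left(-3,0 \right)} \right)},10 \right)}\right) \left(-15\right) = \left(54 + \left(4 \left(\frac{1}{6} + \left(-3\right)^{2}\right) + 10 \cdot 10\right)\right) \left(-15\right) = \left(54 + \left(4 \left(\frac{1}{6} + 9\right) + 100\right)\right) \left(-15\right) = \left(54 + \left(4 \cdot \frac{55}{6} + 100\right)\right) \left(-15\right) = \left(54 + \left(\frac{110}{3} + 100\right)\right) \left(-15\right) = \left(54 + \frac{410}{3}\right) \left(-15\right) = \frac{572}{3} \left(-15\right) = -2860$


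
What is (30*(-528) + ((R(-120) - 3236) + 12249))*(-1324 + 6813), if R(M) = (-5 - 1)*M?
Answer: -33521323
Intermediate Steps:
R(M) = -6*M
(30*(-528) + ((R(-120) - 3236) + 12249))*(-1324 + 6813) = (30*(-528) + ((-6*(-120) - 3236) + 12249))*(-1324 + 6813) = (-15840 + ((720 - 3236) + 12249))*5489 = (-15840 + (-2516 + 12249))*5489 = (-15840 + 9733)*5489 = -6107*5489 = -33521323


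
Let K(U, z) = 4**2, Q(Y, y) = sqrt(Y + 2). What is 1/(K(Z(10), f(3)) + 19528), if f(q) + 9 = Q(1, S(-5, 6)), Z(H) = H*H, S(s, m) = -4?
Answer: 1/19544 ≈ 5.1167e-5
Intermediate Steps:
Q(Y, y) = sqrt(2 + Y)
Z(H) = H**2
f(q) = -9 + sqrt(3) (f(q) = -9 + sqrt(2 + 1) = -9 + sqrt(3))
K(U, z) = 16
1/(K(Z(10), f(3)) + 19528) = 1/(16 + 19528) = 1/19544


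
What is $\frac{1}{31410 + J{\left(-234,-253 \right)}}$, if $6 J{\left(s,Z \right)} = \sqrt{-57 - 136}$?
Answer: $\frac{1130760}{35517171793} - \frac{6 i \sqrt{193}}{35517171793} \approx 3.1837 \cdot 10^{-5} - 2.3469 \cdot 10^{-9} i$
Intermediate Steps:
$J{\left(s,Z \right)} = \frac{i \sqrt{193}}{6}$ ($J{\left(s,Z \right)} = \frac{\sqrt{-57 - 136}}{6} = \frac{\sqrt{-193}}{6} = \frac{i \sqrt{193}}{6}$)
$\frac{1}{31410 + J{\left(-234,-253 \right)}} = \frac{1}{31410 + \frac{i \sqrt{193}}{6}}$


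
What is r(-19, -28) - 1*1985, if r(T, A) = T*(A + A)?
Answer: -921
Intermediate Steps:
r(T, A) = 2*A*T (r(T, A) = T*(2*A) = 2*A*T)
r(-19, -28) - 1*1985 = 2*(-28)*(-19) - 1*1985 = 1064 - 1985 = -921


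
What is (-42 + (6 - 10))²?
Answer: 2116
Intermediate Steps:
(-42 + (6 - 10))² = (-42 - 4)² = (-46)² = 2116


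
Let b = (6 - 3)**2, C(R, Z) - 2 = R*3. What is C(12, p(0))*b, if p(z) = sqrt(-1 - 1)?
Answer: 342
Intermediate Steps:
p(z) = I*sqrt(2) (p(z) = sqrt(-2) = I*sqrt(2))
C(R, Z) = 2 + 3*R (C(R, Z) = 2 + R*3 = 2 + 3*R)
b = 9 (b = 3**2 = 9)
C(12, p(0))*b = (2 + 3*12)*9 = (2 + 36)*9 = 38*9 = 342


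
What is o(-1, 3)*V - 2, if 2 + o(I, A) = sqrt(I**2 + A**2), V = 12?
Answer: -26 + 12*sqrt(10) ≈ 11.947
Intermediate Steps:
o(I, A) = -2 + sqrt(A**2 + I**2) (o(I, A) = -2 + sqrt(I**2 + A**2) = -2 + sqrt(A**2 + I**2))
o(-1, 3)*V - 2 = (-2 + sqrt(3**2 + (-1)**2))*12 - 2 = (-2 + sqrt(9 + 1))*12 - 2 = (-2 + sqrt(10))*12 - 2 = (-24 + 12*sqrt(10)) - 2 = -26 + 12*sqrt(10)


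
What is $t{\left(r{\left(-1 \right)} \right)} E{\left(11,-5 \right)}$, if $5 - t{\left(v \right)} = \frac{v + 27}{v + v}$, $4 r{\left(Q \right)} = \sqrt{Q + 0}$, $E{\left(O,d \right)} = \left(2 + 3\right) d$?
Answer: $\frac{225 i \left(-12 + i\right)}{2} \approx -112.5 - 1350.0 i$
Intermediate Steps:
$E{\left(O,d \right)} = 5 d$
$r{\left(Q \right)} = \frac{\sqrt{Q}}{4}$ ($r{\left(Q \right)} = \frac{\sqrt{Q + 0}}{4} = \frac{\sqrt{Q}}{4}$)
$t{\left(v \right)} = 5 - \frac{27 + v}{2 v}$ ($t{\left(v \right)} = 5 - \frac{v + 27}{v + v} = 5 - \frac{27 + v}{2 v}$)
$t{\left(r{\left(-1 \right)} \right)} E{\left(11,-5 \right)} = \frac{9 \left(-3 + \frac{\sqrt{-1}}{4}\right)}{2 \frac{\sqrt{-1}}{4}} \cdot 5 \left(-5\right) = \frac{9 \left(-3 + \frac{i}{4}\right)}{2 \frac{i}{4}} \left(-25\right) = \frac{9 \left(- 4 i\right) \left(-3 + \frac{i}{4}\right)}{2} \left(-25\right) = - 18 i \left(-3 + \frac{i}{4}\right) \left(-25\right) = 450 i \left(-3 + \frac{i}{4}\right)$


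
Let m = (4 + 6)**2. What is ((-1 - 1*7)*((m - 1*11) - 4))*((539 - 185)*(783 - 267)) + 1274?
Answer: -124210246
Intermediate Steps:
m = 100 (m = 10**2 = 100)
((-1 - 1*7)*((m - 1*11) - 4))*((539 - 185)*(783 - 267)) + 1274 = ((-1 - 1*7)*((100 - 1*11) - 4))*((539 - 185)*(783 - 267)) + 1274 = ((-1 - 7)*((100 - 11) - 4))*(354*516) + 1274 = -8*(89 - 4)*182664 + 1274 = -8*85*182664 + 1274 = -680*182664 + 1274 = -124211520 + 1274 = -124210246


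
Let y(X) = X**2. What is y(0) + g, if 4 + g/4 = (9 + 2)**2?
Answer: 468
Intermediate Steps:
g = 468 (g = -16 + 4*(9 + 2)**2 = -16 + 4*11**2 = -16 + 4*121 = -16 + 484 = 468)
y(0) + g = 0**2 + 468 = 0 + 468 = 468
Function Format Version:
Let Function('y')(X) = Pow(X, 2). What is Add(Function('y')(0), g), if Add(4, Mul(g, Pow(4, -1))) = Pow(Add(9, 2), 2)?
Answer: 468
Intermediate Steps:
g = 468 (g = Add(-16, Mul(4, Pow(Add(9, 2), 2))) = Add(-16, Mul(4, Pow(11, 2))) = Add(-16, Mul(4, 121)) = Add(-16, 484) = 468)
Add(Function('y')(0), g) = Add(Pow(0, 2), 468) = Add(0, 468) = 468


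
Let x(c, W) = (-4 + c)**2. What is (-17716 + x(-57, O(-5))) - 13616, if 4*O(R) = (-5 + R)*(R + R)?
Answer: -27611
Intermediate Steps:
O(R) = R*(-5 + R)/2 (O(R) = ((-5 + R)*(R + R))/4 = ((-5 + R)*(2*R))/4 = (2*R*(-5 + R))/4 = R*(-5 + R)/2)
(-17716 + x(-57, O(-5))) - 13616 = (-17716 + (-4 - 57)**2) - 13616 = (-17716 + (-61)**2) - 13616 = (-17716 + 3721) - 13616 = -13995 - 13616 = -27611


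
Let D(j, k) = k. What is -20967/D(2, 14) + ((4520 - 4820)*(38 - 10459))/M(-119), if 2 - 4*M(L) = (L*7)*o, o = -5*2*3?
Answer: -174749049/87458 ≈ -1998.1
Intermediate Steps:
o = -30 (o = -10*3 = -30)
M(L) = ½ + 105*L/2 (M(L) = ½ - L*7*(-30)/4 = ½ - 7*L*(-30)/4 = ½ - (-105)*L/2 = ½ + 105*L/2)
-20967/D(2, 14) + ((4520 - 4820)*(38 - 10459))/M(-119) = -20967/14 + ((4520 - 4820)*(38 - 10459))/(½ + (105/2)*(-119)) = -20967*1/14 + (-300*(-10421))/(½ - 12495/2) = -20967/14 + 3126300/(-6247) = -20967/14 + 3126300*(-1/6247) = -20967/14 - 3126300/6247 = -174749049/87458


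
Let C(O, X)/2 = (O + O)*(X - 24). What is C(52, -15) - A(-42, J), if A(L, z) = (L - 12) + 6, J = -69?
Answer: -8064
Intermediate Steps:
A(L, z) = -6 + L (A(L, z) = (-12 + L) + 6 = -6 + L)
C(O, X) = 4*O*(-24 + X) (C(O, X) = 2*((O + O)*(X - 24)) = 2*((2*O)*(-24 + X)) = 2*(2*O*(-24 + X)) = 4*O*(-24 + X))
C(52, -15) - A(-42, J) = 4*52*(-24 - 15) - (-6 - 42) = 4*52*(-39) - 1*(-48) = -8112 + 48 = -8064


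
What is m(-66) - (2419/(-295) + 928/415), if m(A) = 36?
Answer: 3483/83 ≈ 41.964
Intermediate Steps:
m(-66) - (2419/(-295) + 928/415) = 36 - (2419/(-295) + 928/415) = 36 - (2419*(-1/295) + 928*(1/415)) = 36 - (-41/5 + 928/415) = 36 - 1*(-495/83) = 36 + 495/83 = 3483/83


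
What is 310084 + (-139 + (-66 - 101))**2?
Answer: 403720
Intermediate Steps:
310084 + (-139 + (-66 - 101))**2 = 310084 + (-139 - 167)**2 = 310084 + (-306)**2 = 310084 + 93636 = 403720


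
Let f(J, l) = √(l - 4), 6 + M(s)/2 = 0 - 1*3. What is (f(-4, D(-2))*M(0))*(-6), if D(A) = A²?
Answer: 0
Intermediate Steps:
M(s) = -18 (M(s) = -12 + 2*(0 - 1*3) = -12 + 2*(0 - 3) = -12 + 2*(-3) = -12 - 6 = -18)
f(J, l) = √(-4 + l)
(f(-4, D(-2))*M(0))*(-6) = (√(-4 + (-2)²)*(-18))*(-6) = (√(-4 + 4)*(-18))*(-6) = (√0*(-18))*(-6) = (0*(-18))*(-6) = 0*(-6) = 0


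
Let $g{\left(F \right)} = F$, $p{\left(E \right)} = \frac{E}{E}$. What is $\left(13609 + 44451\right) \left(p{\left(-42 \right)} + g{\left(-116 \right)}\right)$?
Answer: $-6676900$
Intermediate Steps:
$p{\left(E \right)} = 1$
$\left(13609 + 44451\right) \left(p{\left(-42 \right)} + g{\left(-116 \right)}\right) = \left(13609 + 44451\right) \left(1 - 116\right) = 58060 \left(-115\right) = -6676900$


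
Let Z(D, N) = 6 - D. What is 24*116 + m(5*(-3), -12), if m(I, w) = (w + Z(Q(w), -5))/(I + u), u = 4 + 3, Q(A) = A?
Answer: 11133/4 ≈ 2783.3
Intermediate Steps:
u = 7
m(I, w) = 6/(7 + I) (m(I, w) = (w + (6 - w))/(I + 7) = 6/(7 + I))
24*116 + m(5*(-3), -12) = 24*116 + 6/(7 + 5*(-3)) = 2784 + 6/(7 - 15) = 2784 + 6/(-8) = 2784 + 6*(-⅛) = 2784 - ¾ = 11133/4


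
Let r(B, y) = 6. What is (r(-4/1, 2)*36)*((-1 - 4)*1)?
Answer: -1080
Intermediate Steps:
(r(-4/1, 2)*36)*((-1 - 4)*1) = (6*36)*((-1 - 4)*1) = 216*(-5*1) = 216*(-5) = -1080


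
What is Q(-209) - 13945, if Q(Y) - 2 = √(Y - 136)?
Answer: -13943 + I*√345 ≈ -13943.0 + 18.574*I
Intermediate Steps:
Q(Y) = 2 + √(-136 + Y) (Q(Y) = 2 + √(Y - 136) = 2 + √(-136 + Y))
Q(-209) - 13945 = (2 + √(-136 - 209)) - 13945 = (2 + √(-345)) - 13945 = (2 + I*√345) - 13945 = -13943 + I*√345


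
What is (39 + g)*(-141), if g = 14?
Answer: -7473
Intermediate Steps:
(39 + g)*(-141) = (39 + 14)*(-141) = 53*(-141) = -7473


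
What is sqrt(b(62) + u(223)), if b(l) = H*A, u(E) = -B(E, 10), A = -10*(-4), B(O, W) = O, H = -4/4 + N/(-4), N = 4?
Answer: I*sqrt(303) ≈ 17.407*I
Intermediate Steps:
H = -2 (H = -4/4 + 4/(-4) = -4*1/4 + 4*(-1/4) = -1 - 1 = -2)
A = 40
u(E) = -E
b(l) = -80 (b(l) = -2*40 = -80)
sqrt(b(62) + u(223)) = sqrt(-80 - 1*223) = sqrt(-80 - 223) = sqrt(-303) = I*sqrt(303)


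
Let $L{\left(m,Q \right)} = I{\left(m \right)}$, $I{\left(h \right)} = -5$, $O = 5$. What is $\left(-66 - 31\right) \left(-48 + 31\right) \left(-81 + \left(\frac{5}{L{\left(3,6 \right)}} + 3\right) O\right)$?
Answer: $-117079$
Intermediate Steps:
$L{\left(m,Q \right)} = -5$
$\left(-66 - 31\right) \left(-48 + 31\right) \left(-81 + \left(\frac{5}{L{\left(3,6 \right)}} + 3\right) O\right) = \left(-66 - 31\right) \left(-48 + 31\right) \left(-81 + \left(\frac{5}{-5} + 3\right) 5\right) = \left(-97\right) \left(-17\right) \left(-81 + \left(5 \left(- \frac{1}{5}\right) + 3\right) 5\right) = 1649 \left(-81 + \left(-1 + 3\right) 5\right) = 1649 \left(-81 + 2 \cdot 5\right) = 1649 \left(-81 + 10\right) = 1649 \left(-71\right) = -117079$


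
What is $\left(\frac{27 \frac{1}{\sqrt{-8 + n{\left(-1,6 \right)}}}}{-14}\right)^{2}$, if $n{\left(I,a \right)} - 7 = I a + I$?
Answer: $- \frac{729}{1568} \approx -0.46492$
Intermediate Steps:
$n{\left(I,a \right)} = 7 + I + I a$ ($n{\left(I,a \right)} = 7 + \left(I a + I\right) = 7 + \left(I + I a\right) = 7 + I + I a$)
$\left(\frac{27 \frac{1}{\sqrt{-8 + n{\left(-1,6 \right)}}}}{-14}\right)^{2} = \left(\frac{27 \frac{1}{\sqrt{-8 - 0}}}{-14}\right)^{2} = \left(\frac{27}{\sqrt{-8 - 0}} \left(- \frac{1}{14}\right)\right)^{2} = \left(\frac{27}{\sqrt{-8 + 0}} \left(- \frac{1}{14}\right)\right)^{2} = \left(\frac{27}{\sqrt{-8}} \left(- \frac{1}{14}\right)\right)^{2} = \left(\frac{27}{2 i \sqrt{2}} \left(- \frac{1}{14}\right)\right)^{2} = \left(27 \left(- \frac{i \sqrt{2}}{4}\right) \left(- \frac{1}{14}\right)\right)^{2} = \left(- \frac{27 i \sqrt{2}}{4} \left(- \frac{1}{14}\right)\right)^{2} = \left(\frac{27 i \sqrt{2}}{56}\right)^{2} = - \frac{729}{1568}$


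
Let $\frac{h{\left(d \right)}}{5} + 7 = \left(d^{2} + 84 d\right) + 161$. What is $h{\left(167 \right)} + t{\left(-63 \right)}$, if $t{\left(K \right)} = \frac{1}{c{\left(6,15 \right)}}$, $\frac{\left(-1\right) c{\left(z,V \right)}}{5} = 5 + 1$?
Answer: $\frac{6310649}{30} \approx 2.1036 \cdot 10^{5}$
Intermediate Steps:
$c{\left(z,V \right)} = -30$ ($c{\left(z,V \right)} = - 5 \left(5 + 1\right) = \left(-5\right) 6 = -30$)
$t{\left(K \right)} = - \frac{1}{30}$ ($t{\left(K \right)} = \frac{1}{-30} = - \frac{1}{30}$)
$h{\left(d \right)} = 770 + 5 d^{2} + 420 d$ ($h{\left(d \right)} = -35 + 5 \left(\left(d^{2} + 84 d\right) + 161\right) = -35 + 5 \left(161 + d^{2} + 84 d\right) = -35 + \left(805 + 5 d^{2} + 420 d\right) = 770 + 5 d^{2} + 420 d$)
$h{\left(167 \right)} + t{\left(-63 \right)} = \left(770 + 5 \cdot 167^{2} + 420 \cdot 167\right) - \frac{1}{30} = \left(770 + 5 \cdot 27889 + 70140\right) - \frac{1}{30} = \left(770 + 139445 + 70140\right) - \frac{1}{30} = 210355 - \frac{1}{30} = \frac{6310649}{30}$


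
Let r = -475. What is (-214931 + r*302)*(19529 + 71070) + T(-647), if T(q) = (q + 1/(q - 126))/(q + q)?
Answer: -16238733543038623/500131 ≈ -3.2469e+10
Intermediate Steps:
T(q) = (q + 1/(-126 + q))/(2*q) (T(q) = (q + 1/(-126 + q))/((2*q)) = (q + 1/(-126 + q))*(1/(2*q)) = (q + 1/(-126 + q))/(2*q))
(-214931 + r*302)*(19529 + 71070) + T(-647) = (-214931 - 475*302)*(19529 + 71070) + (½)*(1 + (-647)² - 126*(-647))/(-647*(-126 - 647)) = (-214931 - 143450)*90599 + (½)*(-1/647)*(1 + 418609 + 81522)/(-773) = -358381*90599 + (½)*(-1/647)*(-1/773)*500132 = -32468960219 + 250066/500131 = -16238733543038623/500131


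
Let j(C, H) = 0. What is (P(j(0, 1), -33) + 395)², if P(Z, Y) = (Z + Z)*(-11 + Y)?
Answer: 156025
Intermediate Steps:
P(Z, Y) = 2*Z*(-11 + Y) (P(Z, Y) = (2*Z)*(-11 + Y) = 2*Z*(-11 + Y))
(P(j(0, 1), -33) + 395)² = (2*0*(-11 - 33) + 395)² = (2*0*(-44) + 395)² = (0 + 395)² = 395² = 156025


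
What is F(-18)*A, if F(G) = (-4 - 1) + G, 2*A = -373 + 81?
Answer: 3358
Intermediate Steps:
A = -146 (A = (-373 + 81)/2 = (1/2)*(-292) = -146)
F(G) = -5 + G
F(-18)*A = (-5 - 18)*(-146) = -23*(-146) = 3358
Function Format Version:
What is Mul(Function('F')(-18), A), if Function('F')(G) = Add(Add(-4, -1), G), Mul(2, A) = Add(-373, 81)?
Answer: 3358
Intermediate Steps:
A = -146 (A = Mul(Rational(1, 2), Add(-373, 81)) = Mul(Rational(1, 2), -292) = -146)
Function('F')(G) = Add(-5, G)
Mul(Function('F')(-18), A) = Mul(Add(-5, -18), -146) = Mul(-23, -146) = 3358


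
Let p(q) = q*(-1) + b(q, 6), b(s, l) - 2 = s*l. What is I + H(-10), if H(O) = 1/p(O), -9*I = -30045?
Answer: 53413/16 ≈ 3338.3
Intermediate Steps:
I = 10015/3 (I = -⅑*(-30045) = 10015/3 ≈ 3338.3)
b(s, l) = 2 + l*s (b(s, l) = 2 + s*l = 2 + l*s)
p(q) = 2 + 5*q (p(q) = q*(-1) + (2 + 6*q) = -q + (2 + 6*q) = 2 + 5*q)
H(O) = 1/(2 + 5*O)
I + H(-10) = 10015/3 + 1/(2 + 5*(-10)) = 10015/3 + 1/(2 - 50) = 10015/3 + 1/(-48) = 10015/3 - 1/48 = 53413/16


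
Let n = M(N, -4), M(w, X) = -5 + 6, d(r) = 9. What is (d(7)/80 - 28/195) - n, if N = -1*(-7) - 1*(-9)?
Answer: -3217/3120 ≈ -1.0311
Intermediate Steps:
N = 16 (N = 7 + 9 = 16)
M(w, X) = 1
n = 1
(d(7)/80 - 28/195) - n = (9/80 - 28/195) - 1*1 = (9*(1/80) - 28*1/195) - 1 = (9/80 - 28/195) - 1 = -97/3120 - 1 = -3217/3120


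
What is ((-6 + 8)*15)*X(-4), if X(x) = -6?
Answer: -180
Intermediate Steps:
((-6 + 8)*15)*X(-4) = ((-6 + 8)*15)*(-6) = (2*15)*(-6) = 30*(-6) = -180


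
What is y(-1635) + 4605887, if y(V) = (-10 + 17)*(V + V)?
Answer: 4582997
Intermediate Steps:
y(V) = 14*V (y(V) = 7*(2*V) = 14*V)
y(-1635) + 4605887 = 14*(-1635) + 4605887 = -22890 + 4605887 = 4582997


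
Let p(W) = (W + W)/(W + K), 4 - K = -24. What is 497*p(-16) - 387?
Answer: -5137/3 ≈ -1712.3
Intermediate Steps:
K = 28 (K = 4 - 1*(-24) = 4 + 24 = 28)
p(W) = 2*W/(28 + W) (p(W) = (W + W)/(W + 28) = (2*W)/(28 + W) = 2*W/(28 + W))
497*p(-16) - 387 = 497*(2*(-16)/(28 - 16)) - 387 = 497*(2*(-16)/12) - 387 = 497*(2*(-16)*(1/12)) - 387 = 497*(-8/3) - 387 = -3976/3 - 387 = -5137/3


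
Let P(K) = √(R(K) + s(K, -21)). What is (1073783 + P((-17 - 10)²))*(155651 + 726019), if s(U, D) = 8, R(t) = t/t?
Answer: 946724902620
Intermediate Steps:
R(t) = 1
P(K) = 3 (P(K) = √(1 + 8) = √9 = 3)
(1073783 + P((-17 - 10)²))*(155651 + 726019) = (1073783 + 3)*(155651 + 726019) = 1073786*881670 = 946724902620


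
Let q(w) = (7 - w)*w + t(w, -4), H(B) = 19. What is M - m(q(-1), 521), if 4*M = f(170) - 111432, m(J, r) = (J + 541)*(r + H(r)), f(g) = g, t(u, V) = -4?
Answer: -626951/2 ≈ -3.1348e+5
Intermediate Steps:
q(w) = -4 + w*(7 - w) (q(w) = (7 - w)*w - 4 = w*(7 - w) - 4 = -4 + w*(7 - w))
m(J, r) = (19 + r)*(541 + J) (m(J, r) = (J + 541)*(r + 19) = (541 + J)*(19 + r) = (19 + r)*(541 + J))
M = -55631/2 (M = (170 - 111432)/4 = (¼)*(-111262) = -55631/2 ≈ -27816.)
M - m(q(-1), 521) = -55631/2 - (10279 + 19*(-4 - 1*(-1)² + 7*(-1)) + 541*521 + (-4 - 1*(-1)² + 7*(-1))*521) = -55631/2 - (10279 + 19*(-4 - 1*1 - 7) + 281861 + (-4 - 1*1 - 7)*521) = -55631/2 - (10279 + 19*(-4 - 1 - 7) + 281861 + (-4 - 1 - 7)*521) = -55631/2 - (10279 + 19*(-12) + 281861 - 12*521) = -55631/2 - (10279 - 228 + 281861 - 6252) = -55631/2 - 1*285660 = -55631/2 - 285660 = -626951/2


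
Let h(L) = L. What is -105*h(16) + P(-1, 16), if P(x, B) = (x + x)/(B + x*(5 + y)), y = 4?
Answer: -11762/7 ≈ -1680.3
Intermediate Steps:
P(x, B) = 2*x/(B + 9*x) (P(x, B) = (x + x)/(B + x*(5 + 4)) = (2*x)/(B + x*9) = (2*x)/(B + 9*x) = 2*x/(B + 9*x))
-105*h(16) + P(-1, 16) = -105*16 + 2*(-1)/(16 + 9*(-1)) = -1680 + 2*(-1)/(16 - 9) = -1680 + 2*(-1)/7 = -1680 + 2*(-1)*(⅐) = -1680 - 2/7 = -11762/7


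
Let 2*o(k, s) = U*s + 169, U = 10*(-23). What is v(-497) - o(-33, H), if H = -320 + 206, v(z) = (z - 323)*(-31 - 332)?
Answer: 568931/2 ≈ 2.8447e+5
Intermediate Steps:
v(z) = 117249 - 363*z (v(z) = (-323 + z)*(-363) = 117249 - 363*z)
H = -114
U = -230
o(k, s) = 169/2 - 115*s (o(k, s) = (-230*s + 169)/2 = (169 - 230*s)/2 = 169/2 - 115*s)
v(-497) - o(-33, H) = (117249 - 363*(-497)) - (169/2 - 115*(-114)) = (117249 + 180411) - (169/2 + 13110) = 297660 - 1*26389/2 = 297660 - 26389/2 = 568931/2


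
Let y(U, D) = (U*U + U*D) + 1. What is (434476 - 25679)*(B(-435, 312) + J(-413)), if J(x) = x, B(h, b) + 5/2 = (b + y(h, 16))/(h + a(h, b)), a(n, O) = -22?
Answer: -304522287631/914 ≈ -3.3318e+8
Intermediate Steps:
y(U, D) = 1 + U**2 + D*U (y(U, D) = (U**2 + D*U) + 1 = 1 + U**2 + D*U)
B(h, b) = -5/2 + (1 + b + h**2 + 16*h)/(-22 + h) (B(h, b) = -5/2 + (b + (1 + h**2 + 16*h))/(h - 22) = -5/2 + (1 + b + h**2 + 16*h)/(-22 + h))
(434476 - 25679)*(B(-435, 312) + J(-413)) = (434476 - 25679)*((56 + 312 + (-435)**2 + (27/2)*(-435))/(-22 - 435) - 413) = 408797*((56 + 312 + 189225 - 11745/2)/(-457) - 413) = 408797*(-1/457*367441/2 - 413) = 408797*(-367441/914 - 413) = 408797*(-744923/914) = -304522287631/914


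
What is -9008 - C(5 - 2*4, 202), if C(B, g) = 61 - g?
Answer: -8867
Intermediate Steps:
-9008 - C(5 - 2*4, 202) = -9008 - (61 - 1*202) = -9008 - (61 - 202) = -9008 - 1*(-141) = -9008 + 141 = -8867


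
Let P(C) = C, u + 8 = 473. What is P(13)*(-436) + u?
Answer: -5203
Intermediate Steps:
u = 465 (u = -8 + 473 = 465)
P(13)*(-436) + u = 13*(-436) + 465 = -5668 + 465 = -5203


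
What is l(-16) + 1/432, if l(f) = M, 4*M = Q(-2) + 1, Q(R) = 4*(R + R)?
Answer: -1619/432 ≈ -3.7477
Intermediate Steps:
Q(R) = 8*R (Q(R) = 4*(2*R) = 8*R)
M = -15/4 (M = (8*(-2) + 1)/4 = (-16 + 1)/4 = (¼)*(-15) = -15/4 ≈ -3.7500)
l(f) = -15/4
l(-16) + 1/432 = -15/4 + 1/432 = -1619/432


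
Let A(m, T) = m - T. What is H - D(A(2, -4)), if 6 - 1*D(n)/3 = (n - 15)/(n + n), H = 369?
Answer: 1395/4 ≈ 348.75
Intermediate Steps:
D(n) = 18 - 3*(-15 + n)/(2*n) (D(n) = 18 - 3*(n - 15)/(n + n) = 18 - 3*(-15 + n)/(2*n))
H - D(A(2, -4)) = 369 - 3*(15 + 11*(2 - 1*(-4)))/(2*(2 - 1*(-4))) = 369 - 3*(15 + 11*(2 + 4))/(2*(2 + 4)) = 369 - 3*(15 + 11*6)/(2*6) = 369 - 3*(15 + 66)/(2*6) = 369 - 3*81/(2*6) = 369 - 1*81/4 = 369 - 81/4 = 1395/4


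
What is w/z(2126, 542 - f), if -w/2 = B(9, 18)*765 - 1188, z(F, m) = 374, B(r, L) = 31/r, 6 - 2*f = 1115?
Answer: -1447/187 ≈ -7.7380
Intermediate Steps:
f = -1109/2 (f = 3 - ½*1115 = 3 - 1115/2 = -1109/2 ≈ -554.50)
w = -2894 (w = -2*((31/9)*765 - 1188) = -2*(2635 - 1188) = -2*1447 = -2894)
w/z(2126, 542 - f) = -2894/374 = -2894*1/374 = -1447/187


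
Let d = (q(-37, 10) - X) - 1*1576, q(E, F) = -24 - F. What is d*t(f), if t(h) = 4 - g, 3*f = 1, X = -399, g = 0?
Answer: -4844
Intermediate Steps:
f = ⅓ (f = (⅓)*1 = ⅓ ≈ 0.33333)
t(h) = 4 (t(h) = 4 - 1*0 = 4 + 0 = 4)
d = -1211 (d = ((-24 - 1*10) - 1*(-399)) - 1*1576 = ((-24 - 10) + 399) - 1576 = (-34 + 399) - 1576 = 365 - 1576 = -1211)
d*t(f) = -1211*4 = -4844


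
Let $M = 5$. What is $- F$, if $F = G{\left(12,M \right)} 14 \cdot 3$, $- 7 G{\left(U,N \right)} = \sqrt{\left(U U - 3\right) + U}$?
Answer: $18 \sqrt{17} \approx 74.216$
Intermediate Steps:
$G{\left(U,N \right)} = - \frac{\sqrt{-3 + U + U^{2}}}{7}$ ($G{\left(U,N \right)} = - \frac{\sqrt{\left(U U - 3\right) + U}}{7} = - \frac{\sqrt{\left(U^{2} - 3\right) + U}}{7} = - \frac{\sqrt{\left(-3 + U^{2}\right) + U}}{7} = - \frac{\sqrt{-3 + U + U^{2}}}{7}$)
$F = - 18 \sqrt{17}$ ($F = - \frac{\sqrt{-3 + 12 + 12^{2}}}{7} \cdot 14 \cdot 3 = - \frac{\sqrt{-3 + 12 + 144}}{7} \cdot 42 = - \frac{\sqrt{153}}{7} \cdot 42 = - \frac{3 \sqrt{17}}{7} \cdot 42 = - 18 \sqrt{17} \approx -74.216$)
$- F = - \left(-18\right) \sqrt{17} = 18 \sqrt{17}$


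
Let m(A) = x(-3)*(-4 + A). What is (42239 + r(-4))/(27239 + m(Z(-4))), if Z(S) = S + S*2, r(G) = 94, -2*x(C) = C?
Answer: 42333/27215 ≈ 1.5555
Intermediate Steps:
x(C) = -C/2
Z(S) = 3*S (Z(S) = S + 2*S = 3*S)
m(A) = -6 + 3*A/2 (m(A) = (-1/2*(-3))*(-4 + A) = 3*(-4 + A)/2 = -6 + 3*A/2)
(42239 + r(-4))/(27239 + m(Z(-4))) = (42239 + 94)/(27239 + (-6 + 3*(3*(-4))/2)) = 42333/(27239 + (-6 + (3/2)*(-12))) = 42333/(27239 + (-6 - 18)) = 42333/(27239 - 24) = 42333/27215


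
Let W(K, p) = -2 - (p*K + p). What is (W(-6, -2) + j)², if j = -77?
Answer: 7921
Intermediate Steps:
W(K, p) = -2 - p - K*p (W(K, p) = -2 - (K*p + p) = -2 - (p + K*p) = -2 + (-p - K*p) = -2 - p - K*p)
(W(-6, -2) + j)² = ((-2 - 1*(-2) - 1*(-6)*(-2)) - 77)² = ((-2 + 2 - 12) - 77)² = (-12 - 77)² = (-89)² = 7921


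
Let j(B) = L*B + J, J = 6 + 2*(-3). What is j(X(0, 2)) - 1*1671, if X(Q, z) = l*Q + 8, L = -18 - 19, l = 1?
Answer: -1967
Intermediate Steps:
J = 0 (J = 6 - 6 = 0)
L = -37
X(Q, z) = 8 + Q (X(Q, z) = 1*Q + 8 = Q + 8 = 8 + Q)
j(B) = -37*B (j(B) = -37*B + 0 = -37*B)
j(X(0, 2)) - 1*1671 = -37*(8 + 0) - 1*1671 = -37*8 - 1671 = -296 - 1671 = -1967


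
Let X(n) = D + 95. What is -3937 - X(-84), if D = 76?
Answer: -4108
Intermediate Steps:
X(n) = 171 (X(n) = 76 + 95 = 171)
-3937 - X(-84) = -3937 - 1*171 = -3937 - 171 = -4108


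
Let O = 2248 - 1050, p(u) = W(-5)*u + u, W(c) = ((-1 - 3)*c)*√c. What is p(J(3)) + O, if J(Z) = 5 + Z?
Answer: 1206 + 160*I*√5 ≈ 1206.0 + 357.77*I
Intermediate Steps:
W(c) = -4*c^(3/2) (W(c) = (-4*c)*√c = -4*c^(3/2))
p(u) = u + 20*I*u*√5 (p(u) = (-(-20)*I*√5)*u + u = (20*I*√5)*u + u = 20*I*u*√5 + u = u + 20*I*u*√5)
O = 1198
p(J(3)) + O = (5 + 3)*(1 + 20*I*√5) + 1198 = 8*(1 + 20*I*√5) + 1198 = (8 + 160*I*√5) + 1198 = 1206 + 160*I*√5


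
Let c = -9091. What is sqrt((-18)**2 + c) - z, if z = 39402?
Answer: -39402 + I*sqrt(8767) ≈ -39402.0 + 93.632*I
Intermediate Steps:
sqrt((-18)**2 + c) - z = sqrt((-18)**2 - 9091) - 1*39402 = sqrt(324 - 9091) - 39402 = sqrt(-8767) - 39402 = I*sqrt(8767) - 39402 = -39402 + I*sqrt(8767)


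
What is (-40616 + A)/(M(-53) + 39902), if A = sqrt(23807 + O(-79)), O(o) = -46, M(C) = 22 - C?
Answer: -40616/39977 + sqrt(23761)/39977 ≈ -1.0121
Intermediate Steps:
A = sqrt(23761) (A = sqrt(23807 - 46) = sqrt(23761) ≈ 154.15)
(-40616 + A)/(M(-53) + 39902) = (-40616 + sqrt(23761))/((22 - 1*(-53)) + 39902) = (-40616 + sqrt(23761))/((22 + 53) + 39902) = (-40616 + sqrt(23761))/(75 + 39902) = (-40616 + sqrt(23761))/39977 = (-40616 + sqrt(23761))*(1/39977) = -40616/39977 + sqrt(23761)/39977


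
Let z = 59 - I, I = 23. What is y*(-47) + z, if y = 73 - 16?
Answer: -2643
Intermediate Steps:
z = 36 (z = 59 - 1*23 = 59 - 23 = 36)
y = 57
y*(-47) + z = 57*(-47) + 36 = -2679 + 36 = -2643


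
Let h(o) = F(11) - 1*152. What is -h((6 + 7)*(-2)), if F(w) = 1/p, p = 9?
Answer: 1367/9 ≈ 151.89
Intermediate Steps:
F(w) = ⅑ (F(w) = 1/9 = ⅑)
h(o) = -1367/9 (h(o) = ⅑ - 1*152 = ⅑ - 152 = -1367/9)
-h((6 + 7)*(-2)) = -1*(-1367/9) = 1367/9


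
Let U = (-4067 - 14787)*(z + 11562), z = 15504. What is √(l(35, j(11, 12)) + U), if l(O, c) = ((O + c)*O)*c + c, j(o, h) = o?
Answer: I*√510284643 ≈ 22589.0*I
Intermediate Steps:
U = -510302364 (U = (-4067 - 14787)*(15504 + 11562) = -18854*27066 = -510302364)
l(O, c) = c + O*c*(O + c) (l(O, c) = (O*(O + c))*c + c = O*c*(O + c) + c = c + O*c*(O + c))
√(l(35, j(11, 12)) + U) = √(11*(1 + 35² + 35*11) - 510302364) = √(11*(1 + 1225 + 385) - 510302364) = √(11*1611 - 510302364) = √(17721 - 510302364) = √(-510284643) = I*√510284643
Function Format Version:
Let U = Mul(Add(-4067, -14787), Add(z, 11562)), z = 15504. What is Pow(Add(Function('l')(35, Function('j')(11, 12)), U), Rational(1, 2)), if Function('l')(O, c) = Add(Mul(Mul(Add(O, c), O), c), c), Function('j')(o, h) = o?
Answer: Mul(I, Pow(510284643, Rational(1, 2))) ≈ Mul(22589., I)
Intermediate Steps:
U = -510302364 (U = Mul(Add(-4067, -14787), Add(15504, 11562)) = Mul(-18854, 27066) = -510302364)
Function('l')(O, c) = Add(c, Mul(O, c, Add(O, c))) (Function('l')(O, c) = Add(Mul(Mul(O, Add(O, c)), c), c) = Add(Mul(O, c, Add(O, c)), c) = Add(c, Mul(O, c, Add(O, c))))
Pow(Add(Function('l')(35, Function('j')(11, 12)), U), Rational(1, 2)) = Pow(Add(Mul(11, Add(1, Pow(35, 2), Mul(35, 11))), -510302364), Rational(1, 2)) = Pow(Add(Mul(11, Add(1, 1225, 385)), -510302364), Rational(1, 2)) = Pow(Add(Mul(11, 1611), -510302364), Rational(1, 2)) = Pow(Add(17721, -510302364), Rational(1, 2)) = Pow(-510284643, Rational(1, 2)) = Mul(I, Pow(510284643, Rational(1, 2)))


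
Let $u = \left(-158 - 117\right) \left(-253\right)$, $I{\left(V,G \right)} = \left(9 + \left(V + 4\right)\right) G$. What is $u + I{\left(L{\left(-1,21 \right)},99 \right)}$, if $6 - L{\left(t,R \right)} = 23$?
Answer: $69179$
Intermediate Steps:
$L{\left(t,R \right)} = -17$ ($L{\left(t,R \right)} = 6 - 23 = -17$)
$I{\left(V,G \right)} = G \left(13 + V\right)$ ($I{\left(V,G \right)} = \left(9 + \left(4 + V\right)\right) G = \left(13 + V\right) G = G \left(13 + V\right)$)
$u = 69575$ ($u = \left(-275\right) \left(-253\right) = 69575$)
$u + I{\left(L{\left(-1,21 \right)},99 \right)} = 69575 + 99 \left(13 - 17\right) = 69575 + 99 \left(-4\right) = 69575 - 396 = 69179$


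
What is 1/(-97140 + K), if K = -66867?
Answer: -1/164007 ≈ -6.0973e-6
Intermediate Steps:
1/(-97140 + K) = 1/(-97140 - 66867) = 1/(-164007) = -1/164007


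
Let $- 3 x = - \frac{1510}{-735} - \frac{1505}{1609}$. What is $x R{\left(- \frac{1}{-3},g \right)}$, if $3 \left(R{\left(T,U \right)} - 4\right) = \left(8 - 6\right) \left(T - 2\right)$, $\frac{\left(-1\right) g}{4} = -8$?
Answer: $- \frac{6881758}{6386121} \approx -1.0776$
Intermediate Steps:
$g = 32$ ($g = \left(-4\right) \left(-8\right) = 32$)
$R{\left(T,U \right)} = \frac{8}{3} + \frac{2 T}{3}$ ($R{\left(T,U \right)} = 4 + \frac{\left(8 - 6\right) \left(T - 2\right)}{3} = 4 + \frac{2 \left(-2 + T\right)}{3} = 4 + \frac{-4 + 2 T}{3} = 4 + \left(- \frac{4}{3} + \frac{2 T}{3}\right) = \frac{8}{3} + \frac{2 T}{3}$)
$x = - \frac{264683}{709569}$ ($x = - \frac{- \frac{1510}{-735} - \frac{1505}{1609}}{3} = - \frac{\left(-1510\right) \left(- \frac{1}{735}\right) - \frac{1505}{1609}}{3} = - \frac{\frac{302}{147} - \frac{1505}{1609}}{3} = \left(- \frac{1}{3}\right) \frac{264683}{236523} = - \frac{264683}{709569} \approx -0.37302$)
$x R{\left(- \frac{1}{-3},g \right)} = - \frac{264683 \left(\frac{8}{3} + \frac{2 \left(- \frac{1}{-3}\right)}{3}\right)}{709569} = - \frac{264683 \left(\frac{8}{3} + \frac{2 \left(\left(-1\right) \left(- \frac{1}{3}\right)\right)}{3}\right)}{709569} = - \frac{264683 \left(\frac{8}{3} + \frac{2}{3} \cdot \frac{1}{3}\right)}{709569} = - \frac{264683 \left(\frac{8}{3} + \frac{2}{9}\right)}{709569} = \left(- \frac{264683}{709569}\right) \frac{26}{9} = - \frac{6881758}{6386121}$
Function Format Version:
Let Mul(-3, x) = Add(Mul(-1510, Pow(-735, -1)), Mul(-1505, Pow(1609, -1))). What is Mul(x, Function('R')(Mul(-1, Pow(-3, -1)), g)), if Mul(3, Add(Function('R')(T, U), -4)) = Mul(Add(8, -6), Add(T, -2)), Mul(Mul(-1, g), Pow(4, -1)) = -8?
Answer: Rational(-6881758, 6386121) ≈ -1.0776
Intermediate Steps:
g = 32 (g = Mul(-4, -8) = 32)
Function('R')(T, U) = Add(Rational(8, 3), Mul(Rational(2, 3), T)) (Function('R')(T, U) = Add(4, Mul(Rational(1, 3), Mul(Add(8, -6), Add(T, -2)))) = Add(4, Mul(Rational(1, 3), Mul(2, Add(-2, T)))) = Add(4, Mul(Rational(1, 3), Add(-4, Mul(2, T)))) = Add(4, Add(Rational(-4, 3), Mul(Rational(2, 3), T))) = Add(Rational(8, 3), Mul(Rational(2, 3), T)))
x = Rational(-264683, 709569) (x = Mul(Rational(-1, 3), Add(Mul(-1510, Pow(-735, -1)), Mul(-1505, Pow(1609, -1)))) = Mul(Rational(-1, 3), Add(Mul(-1510, Rational(-1, 735)), Mul(-1505, Rational(1, 1609)))) = Mul(Rational(-1, 3), Add(Rational(302, 147), Rational(-1505, 1609))) = Mul(Rational(-1, 3), Rational(264683, 236523)) = Rational(-264683, 709569) ≈ -0.37302)
Mul(x, Function('R')(Mul(-1, Pow(-3, -1)), g)) = Mul(Rational(-264683, 709569), Add(Rational(8, 3), Mul(Rational(2, 3), Mul(-1, Pow(-3, -1))))) = Mul(Rational(-264683, 709569), Add(Rational(8, 3), Mul(Rational(2, 3), Mul(-1, Rational(-1, 3))))) = Mul(Rational(-264683, 709569), Add(Rational(8, 3), Mul(Rational(2, 3), Rational(1, 3)))) = Mul(Rational(-264683, 709569), Add(Rational(8, 3), Rational(2, 9))) = Mul(Rational(-264683, 709569), Rational(26, 9)) = Rational(-6881758, 6386121)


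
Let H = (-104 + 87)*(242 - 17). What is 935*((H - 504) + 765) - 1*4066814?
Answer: -7399154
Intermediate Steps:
H = -3825 (H = -17*225 = -3825)
935*((H - 504) + 765) - 1*4066814 = 935*((-3825 - 504) + 765) - 1*4066814 = 935*(-4329 + 765) - 4066814 = 935*(-3564) - 4066814 = -3332340 - 4066814 = -7399154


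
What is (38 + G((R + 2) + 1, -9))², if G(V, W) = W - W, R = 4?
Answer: 1444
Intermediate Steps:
G(V, W) = 0
(38 + G((R + 2) + 1, -9))² = (38 + 0)² = 38² = 1444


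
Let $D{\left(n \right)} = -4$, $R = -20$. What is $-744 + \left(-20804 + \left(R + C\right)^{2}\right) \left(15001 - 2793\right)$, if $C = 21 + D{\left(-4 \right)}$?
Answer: $-253866104$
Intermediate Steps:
$C = 17$ ($C = 21 - 4 = 17$)
$-744 + \left(-20804 + \left(R + C\right)^{2}\right) \left(15001 - 2793\right) = -744 + \left(-20804 + \left(-20 + 17\right)^{2}\right) \left(15001 - 2793\right) = -744 + \left(-20804 + \left(-3\right)^{2}\right) 12208 = -744 + \left(-20804 + 9\right) 12208 = -744 - 253865360 = -253866104$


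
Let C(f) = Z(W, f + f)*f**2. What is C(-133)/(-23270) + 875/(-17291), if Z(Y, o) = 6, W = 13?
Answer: -927762122/201180785 ≈ -4.6116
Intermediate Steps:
C(f) = 6*f**2
C(-133)/(-23270) + 875/(-17291) = (6*(-133)**2)/(-23270) + 875/(-17291) = (6*17689)*(-1/23270) + 875*(-1/17291) = 106134*(-1/23270) - 875/17291 = -53067/11635 - 875/17291 = -927762122/201180785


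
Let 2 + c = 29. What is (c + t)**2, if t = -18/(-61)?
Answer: 2772225/3721 ≈ 745.02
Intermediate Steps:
c = 27 (c = -2 + 29 = 27)
t = 18/61 (t = -18*(-1/61) = 18/61 ≈ 0.29508)
(c + t)**2 = (27 + 18/61)**2 = (1665/61)**2 = 2772225/3721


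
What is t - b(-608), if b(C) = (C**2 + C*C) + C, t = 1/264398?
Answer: -195316090559/264398 ≈ -7.3872e+5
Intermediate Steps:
t = 1/264398 ≈ 3.7822e-6
b(C) = C + 2*C**2 (b(C) = (C**2 + C**2) + C = 2*C**2 + C = C + 2*C**2)
t - b(-608) = 1/264398 - (-608)*(1 + 2*(-608)) = 1/264398 - (-608)*(1 - 1216) = 1/264398 - (-608)*(-1215) = 1/264398 - 1*738720 = 1/264398 - 738720 = -195316090559/264398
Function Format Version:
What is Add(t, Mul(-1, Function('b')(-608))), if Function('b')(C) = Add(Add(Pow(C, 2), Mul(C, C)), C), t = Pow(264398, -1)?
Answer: Rational(-195316090559, 264398) ≈ -7.3872e+5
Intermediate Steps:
t = Rational(1, 264398) ≈ 3.7822e-6
Function('b')(C) = Add(C, Mul(2, Pow(C, 2))) (Function('b')(C) = Add(Add(Pow(C, 2), Pow(C, 2)), C) = Add(Mul(2, Pow(C, 2)), C) = Add(C, Mul(2, Pow(C, 2))))
Add(t, Mul(-1, Function('b')(-608))) = Add(Rational(1, 264398), Mul(-1, Mul(-608, Add(1, Mul(2, -608))))) = Add(Rational(1, 264398), Mul(-1, Mul(-608, Add(1, -1216)))) = Add(Rational(1, 264398), Mul(-1, Mul(-608, -1215))) = Add(Rational(1, 264398), Mul(-1, 738720)) = Add(Rational(1, 264398), -738720) = Rational(-195316090559, 264398)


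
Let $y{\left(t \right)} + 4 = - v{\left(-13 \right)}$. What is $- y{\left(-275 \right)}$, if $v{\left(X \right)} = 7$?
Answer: $11$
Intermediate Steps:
$y{\left(t \right)} = -11$ ($y{\left(t \right)} = -4 - 7 = -11$)
$- y{\left(-275 \right)} = \left(-1\right) \left(-11\right) = 11$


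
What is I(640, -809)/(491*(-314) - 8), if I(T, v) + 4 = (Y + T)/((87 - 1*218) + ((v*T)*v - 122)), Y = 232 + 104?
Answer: 837734686/32290921149417 ≈ 2.5943e-5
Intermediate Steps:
Y = 336
I(T, v) = -4 + (336 + T)/(-253 + T*v²) (I(T, v) = -4 + (336 + T)/((87 - 1*218) + ((v*T)*v - 122)) = -4 + (336 + T)/((87 - 218) + ((T*v)*v - 122)) = -4 + (336 + T)/(-131 + (T*v² - 122)) = -4 + (336 + T)/(-131 + (-122 + T*v²)) = -4 + (336 + T)/(-253 + T*v²))
I(640, -809)/(491*(-314) - 8) = ((1348 + 640 - 4*640*(-809)²)/(-253 + 640*(-809)²))/(491*(-314) - 8) = ((1348 + 640 - 4*640*654481)/(-253 + 640*654481))/(-154174 - 8) = ((1348 + 640 - 1675471360)/(-253 + 418867840))/(-154182) = (-1675469372/418867587)*(-1/154182) = ((1/418867587)*(-1675469372))*(-1/154182) = -1675469372/418867587*(-1/154182) = 837734686/32290921149417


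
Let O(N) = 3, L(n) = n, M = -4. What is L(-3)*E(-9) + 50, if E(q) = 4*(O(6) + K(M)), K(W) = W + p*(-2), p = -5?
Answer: -58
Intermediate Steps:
K(W) = 10 + W (K(W) = W - 5*(-2) = W + 10 = 10 + W)
E(q) = 36 (E(q) = 4*(3 + (10 - 4)) = 4*(3 + 6) = 4*9 = 36)
L(-3)*E(-9) + 50 = -3*36 + 50 = -108 + 50 = -58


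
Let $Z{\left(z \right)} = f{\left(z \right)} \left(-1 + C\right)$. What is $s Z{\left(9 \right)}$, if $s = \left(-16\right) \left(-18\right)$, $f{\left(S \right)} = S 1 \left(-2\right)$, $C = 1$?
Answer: $0$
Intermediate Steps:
$f{\left(S \right)} = - 2 S$ ($f{\left(S \right)} = S \left(-2\right) = - 2 S$)
$Z{\left(z \right)} = 0$ ($Z{\left(z \right)} = - 2 z \left(-1 + 1\right) = - 2 z 0 = 0$)
$s = 288$
$s Z{\left(9 \right)} = 288 \cdot 0 = 0$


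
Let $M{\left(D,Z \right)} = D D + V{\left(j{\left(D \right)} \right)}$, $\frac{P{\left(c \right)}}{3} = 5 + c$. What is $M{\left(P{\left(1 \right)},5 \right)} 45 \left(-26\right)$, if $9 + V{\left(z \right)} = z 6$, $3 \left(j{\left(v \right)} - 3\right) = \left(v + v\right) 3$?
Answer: $-642330$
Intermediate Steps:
$j{\left(v \right)} = 3 + 2 v$ ($j{\left(v \right)} = 3 + \frac{\left(v + v\right) 3}{3} = 3 + \frac{2 v 3}{3} = 3 + \frac{6 v}{3} = 3 + 2 v$)
$V{\left(z \right)} = -9 + 6 z$ ($V{\left(z \right)} = -9 + z 6 = -9 + 6 z$)
$P{\left(c \right)} = 15 + 3 c$ ($P{\left(c \right)} = 3 \left(5 + c\right) = 15 + 3 c$)
$M{\left(D,Z \right)} = 9 + D^{2} + 12 D$ ($M{\left(D,Z \right)} = D D + \left(-9 + 6 \left(3 + 2 D\right)\right) = D^{2} + \left(-9 + \left(18 + 12 D\right)\right) = D^{2} + \left(9 + 12 D\right) = 9 + D^{2} + 12 D$)
$M{\left(P{\left(1 \right)},5 \right)} 45 \left(-26\right) = \left(9 + \left(15 + 3 \cdot 1\right)^{2} + 12 \left(15 + 3 \cdot 1\right)\right) 45 \left(-26\right) = \left(9 + \left(15 + 3\right)^{2} + 12 \left(15 + 3\right)\right) 45 \left(-26\right) = \left(9 + 18^{2} + 12 \cdot 18\right) 45 \left(-26\right) = \left(9 + 324 + 216\right) 45 \left(-26\right) = 549 \cdot 45 \left(-26\right) = 24705 \left(-26\right) = -642330$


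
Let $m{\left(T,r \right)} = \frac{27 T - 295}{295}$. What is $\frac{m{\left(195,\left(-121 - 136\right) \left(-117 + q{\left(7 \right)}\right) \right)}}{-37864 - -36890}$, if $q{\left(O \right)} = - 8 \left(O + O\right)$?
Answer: $- \frac{497}{28733} \approx -0.017297$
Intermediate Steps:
$q{\left(O \right)} = - 16 O$ ($q{\left(O \right)} = - 8 \cdot 2 O = - 16 O$)
$m{\left(T,r \right)} = -1 + \frac{27 T}{295}$ ($m{\left(T,r \right)} = \left(-295 + 27 T\right) \frac{1}{295} = -1 + \frac{27 T}{295}$)
$\frac{m{\left(195,\left(-121 - 136\right) \left(-117 + q{\left(7 \right)}\right) \right)}}{-37864 - -36890} = \frac{-1 + \frac{27}{295} \cdot 195}{-37864 - -36890} = \frac{-1 + \frac{1053}{59}}{-37864 + 36890} = \frac{994}{59 \left(-974\right)} = \frac{994}{59} \left(- \frac{1}{974}\right) = - \frac{497}{28733}$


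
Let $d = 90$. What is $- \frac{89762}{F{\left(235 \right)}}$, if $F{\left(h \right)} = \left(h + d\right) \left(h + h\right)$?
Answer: $- \frac{44881}{76375} \approx -0.58764$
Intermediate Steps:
$F{\left(h \right)} = 2 h \left(90 + h\right)$ ($F{\left(h \right)} = \left(h + 90\right) \left(h + h\right) = \left(90 + h\right) 2 h = 2 h \left(90 + h\right)$)
$- \frac{89762}{F{\left(235 \right)}} = - \frac{89762}{2 \cdot 235 \left(90 + 235\right)} = - \frac{89762}{2 \cdot 235 \cdot 325} = - \frac{89762}{152750} = \left(-89762\right) \frac{1}{152750} = - \frac{44881}{76375}$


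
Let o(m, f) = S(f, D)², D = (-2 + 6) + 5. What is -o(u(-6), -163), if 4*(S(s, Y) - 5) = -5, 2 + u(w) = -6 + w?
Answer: -225/16 ≈ -14.063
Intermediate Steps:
D = 9 (D = 4 + 5 = 9)
u(w) = -8 + w (u(w) = -2 + (-6 + w) = -8 + w)
S(s, Y) = 15/4 (S(s, Y) = 5 + (¼)*(-5) = 5 - 5/4 = 15/4)
o(m, f) = 225/16 (o(m, f) = (15/4)² = 225/16)
-o(u(-6), -163) = -1*225/16 = -225/16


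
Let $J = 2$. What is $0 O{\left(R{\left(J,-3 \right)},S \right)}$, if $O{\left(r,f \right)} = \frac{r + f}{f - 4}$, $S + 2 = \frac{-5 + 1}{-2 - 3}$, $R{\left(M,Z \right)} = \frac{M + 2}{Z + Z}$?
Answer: $0$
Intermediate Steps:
$R{\left(M,Z \right)} = \frac{2 + M}{2 Z}$
$S = - \frac{6}{5}$ ($S = -2 + \frac{-5 + 1}{-2 - 3} = -2 - \frac{4}{-5} = -2 - - \frac{4}{5} = -2 + \frac{4}{5} = - \frac{6}{5} \approx -1.2$)
$O{\left(r,f \right)} = \frac{f + r}{-4 + f}$
$0 O{\left(R{\left(J,-3 \right)},S \right)} = 0 \frac{- \frac{6}{5} + \frac{2 + 2}{2 \left(-3\right)}}{-4 - \frac{6}{5}} = 0 \frac{- \frac{6}{5} + \frac{1}{2} \left(- \frac{1}{3}\right) 4}{- \frac{26}{5}} = 0 \left(- \frac{5 \left(- \frac{6}{5} - \frac{2}{3}\right)}{26}\right) = 0 \left(\left(- \frac{5}{26}\right) \left(- \frac{28}{15}\right)\right) = 0 \cdot \frac{14}{39} = 0$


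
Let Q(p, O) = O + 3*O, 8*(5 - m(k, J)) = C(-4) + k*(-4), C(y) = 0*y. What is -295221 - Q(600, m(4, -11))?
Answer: -295249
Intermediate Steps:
C(y) = 0
m(k, J) = 5 + k/2 (m(k, J) = 5 - (0 + k*(-4))/8 = 5 - (0 - 4*k)/8 = 5 - (-1)*k/2 = 5 + k/2)
Q(p, O) = 4*O
-295221 - Q(600, m(4, -11)) = -295221 - 4*(5 + (½)*4) = -295221 - 4*(5 + 2) = -295221 - 4*7 = -295221 - 1*28 = -295221 - 28 = -295249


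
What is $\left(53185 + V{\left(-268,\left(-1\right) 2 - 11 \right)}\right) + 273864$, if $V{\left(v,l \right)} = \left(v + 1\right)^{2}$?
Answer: $398338$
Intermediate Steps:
$V{\left(v,l \right)} = \left(1 + v\right)^{2}$
$\left(53185 + V{\left(-268,\left(-1\right) 2 - 11 \right)}\right) + 273864 = \left(53185 + \left(1 - 268\right)^{2}\right) + 273864 = \left(53185 + \left(-267\right)^{2}\right) + 273864 = \left(53185 + 71289\right) + 273864 = 124474 + 273864 = 398338$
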